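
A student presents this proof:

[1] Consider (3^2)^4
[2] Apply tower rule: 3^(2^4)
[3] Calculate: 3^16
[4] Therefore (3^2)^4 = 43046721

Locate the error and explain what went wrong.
Step 2: Apply tower rule: 3^(2^4)

Step 2 incorrectly states that (a^b)^c = a^(b^c). The correct rule is (a^b)^c = a^(b×c). The actual value is (3^2)^4 = 3^8 = 6561, not 3^16 = 43046721.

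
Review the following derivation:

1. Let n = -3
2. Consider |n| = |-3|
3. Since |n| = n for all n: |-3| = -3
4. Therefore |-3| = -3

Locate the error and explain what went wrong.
Step 3: Since |n| = n for all n: |-3| = -3

Step 3 incorrectly states that |n| = n for all n. The correct definition is |n| = n when n >= 0, and |n| = -n when n < 0. Since -3 < 0, we have |-3| = -(-3) = 3, not -3.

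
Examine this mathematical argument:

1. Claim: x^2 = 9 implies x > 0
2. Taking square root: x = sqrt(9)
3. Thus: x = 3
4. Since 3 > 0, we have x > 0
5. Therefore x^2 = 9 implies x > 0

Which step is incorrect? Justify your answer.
Step 2: Taking square root: x = sqrt(9)

Step 2 takes the square root and assumes the positive root only. The equation x^2 = 9 actually has two solutions: x = 3 and x = -3. The proof silently assumes x > 0 without justification, then uses this assumption to conclude x > 0, which is circular. The counterexample x = -3 shows the claim is false.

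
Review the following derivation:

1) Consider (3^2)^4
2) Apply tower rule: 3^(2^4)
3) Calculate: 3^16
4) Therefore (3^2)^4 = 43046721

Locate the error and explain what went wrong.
Step 2: Apply tower rule: 3^(2^4)

Step 2 incorrectly states that (a^b)^c = a^(b^c). The correct rule is (a^b)^c = a^(b×c). The actual value is (3^2)^4 = 3^8 = 6561, not 3^16 = 43046721.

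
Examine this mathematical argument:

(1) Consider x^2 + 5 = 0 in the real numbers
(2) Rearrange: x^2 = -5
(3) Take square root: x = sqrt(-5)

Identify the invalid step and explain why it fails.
Step 3: Take square root: x = sqrt(-5)

Step 3 takes the square root of -5, which is negative. In the real number system, the square root of a negative number is undefined. The equation x^2 + 5 = 0 has no real solutions. Square roots of negative numbers only exist in the complex numbers.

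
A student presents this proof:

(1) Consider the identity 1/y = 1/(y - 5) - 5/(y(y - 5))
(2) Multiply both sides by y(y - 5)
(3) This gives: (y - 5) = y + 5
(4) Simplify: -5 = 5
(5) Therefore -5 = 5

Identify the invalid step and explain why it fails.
Step 3: This gives: (y - 5) = y + 5

Step 3 makes a sign error when clearing denominators. Multiplying -5/(y(y - 5)) by y(y - 5) gives -5, not +5. The correct result is (y - 5) = y - 5, which is trivially true, not (y - 5) = y + 5. (Step 1 is a valid identity: 1/(y - 5) - 5/(y(y - 5)) = (y - 5)/(y(y - 5)) = 1/y.)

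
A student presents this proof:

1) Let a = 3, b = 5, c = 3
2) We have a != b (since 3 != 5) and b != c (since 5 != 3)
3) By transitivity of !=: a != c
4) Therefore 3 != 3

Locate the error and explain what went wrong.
Step 3: By transitivity of !=: a != c

Step 3 incorrectly applies transitivity to the '!=' relation. Transitivity states: if a R b and b R c, then a R c. However, '!=' is not transitive. Counterexample: 3 != 5 and 5 != 3, but 3 = 3 (both equal 3). Transitivity holds for relations like <, <=, =, but not for !=.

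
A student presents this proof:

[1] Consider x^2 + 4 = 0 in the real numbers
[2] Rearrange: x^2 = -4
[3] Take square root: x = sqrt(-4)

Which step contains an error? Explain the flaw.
Step 3: Take square root: x = sqrt(-4)

Step 3 takes the square root of -4, which is negative. In the real number system, the square root of a negative number is undefined. The equation x^2 + 4 = 0 has no real solutions. Square roots of negative numbers only exist in the complex numbers.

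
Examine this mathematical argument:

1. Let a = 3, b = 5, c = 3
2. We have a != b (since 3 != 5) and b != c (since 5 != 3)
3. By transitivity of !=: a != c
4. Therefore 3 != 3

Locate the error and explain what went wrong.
Step 3: By transitivity of !=: a != c

Step 3 incorrectly applies transitivity to the '!=' relation. Transitivity states: if a R b and b R c, then a R c. However, '!=' is not transitive. Counterexample: 3 != 5 and 5 != 3, but 3 = 3 (both equal 3). Transitivity holds for relations like <, <=, =, but not for !=.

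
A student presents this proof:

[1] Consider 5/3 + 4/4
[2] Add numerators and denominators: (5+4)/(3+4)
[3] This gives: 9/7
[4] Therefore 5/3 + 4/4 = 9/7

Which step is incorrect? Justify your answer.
Step 2: Add numerators and denominators: (5+4)/(3+4)

Step 2 incorrectly adds fractions by separately adding numerators and denominators. This is wrong. The correct method requires a common denominator: 5/3 + 4/4 = (5×4 + 4×3)/(3×4) = 32/12 = 8/3. The method used gives 9/7, which is different.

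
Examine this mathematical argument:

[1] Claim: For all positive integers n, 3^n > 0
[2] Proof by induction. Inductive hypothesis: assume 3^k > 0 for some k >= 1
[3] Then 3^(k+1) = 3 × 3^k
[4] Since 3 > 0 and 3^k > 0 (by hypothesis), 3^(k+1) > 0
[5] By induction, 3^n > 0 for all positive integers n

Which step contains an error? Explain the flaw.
Step 5: By induction, 3^n > 0 for all positive integers n

Step 5 concludes the proof by induction, but no base case was ever established. A valid induction proof requires: (1) a base case proving 3^1 > 0, and (2) an inductive step showing IF 3^k > 0 THEN 3^(k+1) > 0. Steps 2-4 correctly establish the inductive step, but without the base case the conclusion in step 5 does not follow.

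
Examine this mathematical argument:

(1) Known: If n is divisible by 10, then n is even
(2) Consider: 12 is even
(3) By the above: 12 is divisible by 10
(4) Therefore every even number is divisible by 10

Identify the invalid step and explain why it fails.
Step 3: By the above: 12 is divisible by 10

Step 3 commits the fallacy of affirming the consequent. The known fact 'divisible by 10 → even' does NOT imply 'even → divisible by 10'. That would be the converse, which is false. For example, 12 is even but 12 ÷ 10 = 1.20, which is not an integer.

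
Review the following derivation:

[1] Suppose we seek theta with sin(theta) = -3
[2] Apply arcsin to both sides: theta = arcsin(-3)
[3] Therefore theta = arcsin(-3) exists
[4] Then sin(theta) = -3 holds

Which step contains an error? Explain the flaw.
Step 2: Apply arcsin to both sides: theta = arcsin(-3)

Step 2 applies arcsin to -3. However, arcsin(x) is only defined for x in [-1, 1] because sin(theta) can only produce values in that range. Since |-3| > 1, arcsin(-3) is undefined. There is no angle whose sine equals -3.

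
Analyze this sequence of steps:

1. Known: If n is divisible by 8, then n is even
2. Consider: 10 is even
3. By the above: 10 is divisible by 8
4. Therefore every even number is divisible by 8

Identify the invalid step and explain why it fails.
Step 3: By the above: 10 is divisible by 8

Step 3 commits the fallacy of affirming the consequent. The known fact 'divisible by 8 → even' does NOT imply 'even → divisible by 8'. That would be the converse, which is false. For example, 10 is even but 10 ÷ 8 = 1.25, which is not an integer.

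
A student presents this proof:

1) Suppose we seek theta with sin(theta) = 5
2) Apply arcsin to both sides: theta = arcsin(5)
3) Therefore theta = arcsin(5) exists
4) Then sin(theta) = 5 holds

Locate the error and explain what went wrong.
Step 2: Apply arcsin to both sides: theta = arcsin(5)

Step 2 applies arcsin to 5. However, arcsin(x) is only defined for x in [-1, 1] because sin(theta) can only produce values in that range. Since |5| > 1, arcsin(5) is undefined. There is no angle whose sine equals 5.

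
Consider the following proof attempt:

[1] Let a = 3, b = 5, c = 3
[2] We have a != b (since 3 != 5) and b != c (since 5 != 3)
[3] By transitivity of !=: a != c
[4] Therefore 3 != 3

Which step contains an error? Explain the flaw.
Step 3: By transitivity of !=: a != c

Step 3 incorrectly applies transitivity to the '!=' relation. Transitivity states: if a R b and b R c, then a R c. However, '!=' is not transitive. Counterexample: 3 != 5 and 5 != 3, but 3 = 3 (both equal 3). Transitivity holds for relations like <, <=, =, but not for !=.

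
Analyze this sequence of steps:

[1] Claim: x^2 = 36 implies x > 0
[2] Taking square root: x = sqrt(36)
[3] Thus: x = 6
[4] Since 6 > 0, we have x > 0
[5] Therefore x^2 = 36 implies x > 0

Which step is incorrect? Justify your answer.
Step 2: Taking square root: x = sqrt(36)

Step 2 takes the square root and assumes the positive root only. The equation x^2 = 36 actually has two solutions: x = 6 and x = -6. The proof silently assumes x > 0 without justification, then uses this assumption to conclude x > 0, which is circular. The counterexample x = -6 shows the claim is false.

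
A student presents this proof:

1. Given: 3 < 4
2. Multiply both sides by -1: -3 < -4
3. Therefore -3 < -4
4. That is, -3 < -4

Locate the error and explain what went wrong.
Step 2: Multiply both sides by -1: -3 < -4

Step 2 multiplies both sides by -1 but fails to reverse the inequality sign. When multiplying (or dividing) an inequality by a negative number, the direction must be reversed. Since 3 < 4, we should get -3 > -4, i.e., -3 > -4.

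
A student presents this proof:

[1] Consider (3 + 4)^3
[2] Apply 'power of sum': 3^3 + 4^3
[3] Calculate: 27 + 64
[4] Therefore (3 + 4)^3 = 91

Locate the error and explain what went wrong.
Step 2: Apply 'power of sum': 3^3 + 4^3

Step 2 incorrectly applies a non-existent rule '(a+b)^n = a^n + b^n'. This is false in general. The correct expansion uses the binomial theorem. The actual value is (3 + 4)^3 = 7^3 = 343, not 91.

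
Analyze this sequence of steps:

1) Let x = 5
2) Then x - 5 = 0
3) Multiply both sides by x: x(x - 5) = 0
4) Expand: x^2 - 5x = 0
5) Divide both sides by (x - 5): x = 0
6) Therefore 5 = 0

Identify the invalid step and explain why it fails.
Step 5: Divide both sides by (x - 5): x = 0

Step 5 divides both sides by (x - 5). However, since x = 5, we have (x - 5) = 0. Division by zero is undefined, making this step invalid.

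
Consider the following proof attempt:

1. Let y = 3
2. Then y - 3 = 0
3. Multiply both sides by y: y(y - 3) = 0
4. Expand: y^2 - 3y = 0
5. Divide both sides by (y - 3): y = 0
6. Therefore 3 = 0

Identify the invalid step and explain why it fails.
Step 5: Divide both sides by (y - 3): y = 0

Step 5 divides both sides by (y - 3). However, since y = 3, we have (y - 3) = 0. Division by zero is undefined, making this step invalid.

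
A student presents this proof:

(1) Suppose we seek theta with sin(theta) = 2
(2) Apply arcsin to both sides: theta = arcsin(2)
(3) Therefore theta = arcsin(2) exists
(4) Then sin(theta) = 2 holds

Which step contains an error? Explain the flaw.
Step 2: Apply arcsin to both sides: theta = arcsin(2)

Step 2 applies arcsin to 2. However, arcsin(x) is only defined for x in [-1, 1] because sin(theta) can only produce values in that range. Since |2| > 1, arcsin(2) is undefined. There is no angle whose sine equals 2.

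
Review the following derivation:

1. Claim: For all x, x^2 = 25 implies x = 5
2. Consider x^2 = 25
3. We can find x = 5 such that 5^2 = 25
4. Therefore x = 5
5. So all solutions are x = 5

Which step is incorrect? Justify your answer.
Step 4: Therefore x = 5

Step 4 incorrectly concludes that x = 5 is the only solution. The proof shows that x = 5 is A solution (existence), but does not show it is the ONLY solution (uniqueness). In fact, x = -5 is also a solution since (-5)^2 = 25. Finding one solution doesn't prove there are no others.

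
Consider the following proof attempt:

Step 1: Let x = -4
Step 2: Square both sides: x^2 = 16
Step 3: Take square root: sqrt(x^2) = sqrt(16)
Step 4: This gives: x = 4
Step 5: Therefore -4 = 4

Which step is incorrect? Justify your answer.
Step 4: This gives: x = 4

Step 4 incorrectly states that sqrt(x^2) = x. The correct identity is sqrt(x^2) = |x|. Since x = -4 < 0, we have sqrt(x^2) = |-4| = 4, not x = -4.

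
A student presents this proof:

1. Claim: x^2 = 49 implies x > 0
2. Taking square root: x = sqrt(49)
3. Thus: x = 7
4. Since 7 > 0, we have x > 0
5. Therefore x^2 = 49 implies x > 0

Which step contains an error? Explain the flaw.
Step 2: Taking square root: x = sqrt(49)

Step 2 takes the square root and assumes the positive root only. The equation x^2 = 49 actually has two solutions: x = 7 and x = -7. The proof silently assumes x > 0 without justification, then uses this assumption to conclude x > 0, which is circular. The counterexample x = -7 shows the claim is false.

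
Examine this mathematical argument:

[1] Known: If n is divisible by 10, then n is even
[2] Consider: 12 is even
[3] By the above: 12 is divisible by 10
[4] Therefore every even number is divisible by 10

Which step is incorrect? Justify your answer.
Step 3: By the above: 12 is divisible by 10

Step 3 commits the fallacy of affirming the consequent. The known fact 'divisible by 10 → even' does NOT imply 'even → divisible by 10'. That would be the converse, which is false. For example, 12 is even but 12 ÷ 10 = 1.20, which is not an integer.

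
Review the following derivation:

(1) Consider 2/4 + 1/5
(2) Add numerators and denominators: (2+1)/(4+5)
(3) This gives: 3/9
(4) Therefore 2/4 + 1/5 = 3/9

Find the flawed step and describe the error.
Step 2: Add numerators and denominators: (2+1)/(4+5)

Step 2 incorrectly adds fractions by separately adding numerators and denominators. This is wrong. The correct method requires a common denominator: 2/4 + 1/5 = (2×5 + 1×4)/(4×5) = 14/20 = 7/10. The method used gives 3/9, which is different.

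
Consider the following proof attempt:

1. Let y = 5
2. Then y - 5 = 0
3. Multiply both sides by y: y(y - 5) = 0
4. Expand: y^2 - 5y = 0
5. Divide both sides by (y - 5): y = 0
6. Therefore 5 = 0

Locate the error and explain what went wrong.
Step 5: Divide both sides by (y - 5): y = 0

Step 5 divides both sides by (y - 5). However, since y = 5, we have (y - 5) = 0. Division by zero is undefined, making this step invalid.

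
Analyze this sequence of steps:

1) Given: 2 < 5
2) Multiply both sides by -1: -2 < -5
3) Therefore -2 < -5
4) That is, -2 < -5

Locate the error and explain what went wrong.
Step 2: Multiply both sides by -1: -2 < -5

Step 2 multiplies both sides by -1 but fails to reverse the inequality sign. When multiplying (or dividing) an inequality by a negative number, the direction must be reversed. Since 2 < 5, we should get -2 > -5, i.e., -2 > -5.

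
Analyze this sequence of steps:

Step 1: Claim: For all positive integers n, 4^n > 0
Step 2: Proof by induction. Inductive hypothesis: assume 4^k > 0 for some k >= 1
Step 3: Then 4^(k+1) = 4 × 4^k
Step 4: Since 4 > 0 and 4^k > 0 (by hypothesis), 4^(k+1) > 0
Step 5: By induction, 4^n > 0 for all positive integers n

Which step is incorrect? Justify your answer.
Step 5: By induction, 4^n > 0 for all positive integers n

Step 5 concludes the proof by induction, but no base case was ever established. A valid induction proof requires: (1) a base case proving 4^1 > 0, and (2) an inductive step showing IF 4^k > 0 THEN 4^(k+1) > 0. Steps 2-4 correctly establish the inductive step, but without the base case the conclusion in step 5 does not follow.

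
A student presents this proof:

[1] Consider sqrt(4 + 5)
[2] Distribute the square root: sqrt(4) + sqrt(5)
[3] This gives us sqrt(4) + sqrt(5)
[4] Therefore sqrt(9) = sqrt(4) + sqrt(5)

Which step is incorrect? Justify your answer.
Step 2: Distribute the square root: sqrt(4) + sqrt(5)

Step 2 incorrectly 'distributes' the square root over addition. The square root function does not distribute: sqrt(a + b) ≠ sqrt(a) + sqrt(b). In fact, sqrt(4 + 5) = sqrt(9) ≈ 3.0000, while sqrt(4) + sqrt(5) ≈ 4.2361.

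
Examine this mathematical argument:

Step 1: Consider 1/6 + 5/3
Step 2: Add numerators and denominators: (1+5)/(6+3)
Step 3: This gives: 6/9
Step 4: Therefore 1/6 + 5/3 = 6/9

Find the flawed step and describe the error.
Step 2: Add numerators and denominators: (1+5)/(6+3)

Step 2 incorrectly adds fractions by separately adding numerators and denominators. This is wrong. The correct method requires a common denominator: 1/6 + 5/3 = (1×3 + 5×6)/(6×3) = 33/18 = 11/6. The method used gives 6/9, which is different.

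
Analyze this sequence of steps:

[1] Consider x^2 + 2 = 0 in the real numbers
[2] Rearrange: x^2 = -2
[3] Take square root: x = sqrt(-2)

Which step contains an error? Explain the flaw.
Step 3: Take square root: x = sqrt(-2)

Step 3 takes the square root of -2, which is negative. In the real number system, the square root of a negative number is undefined. The equation x^2 + 2 = 0 has no real solutions. Square roots of negative numbers only exist in the complex numbers.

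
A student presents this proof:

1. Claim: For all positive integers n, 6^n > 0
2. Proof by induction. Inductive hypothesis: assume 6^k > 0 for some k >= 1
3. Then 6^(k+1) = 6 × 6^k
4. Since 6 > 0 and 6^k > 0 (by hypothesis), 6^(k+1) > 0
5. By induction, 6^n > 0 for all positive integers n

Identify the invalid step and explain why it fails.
Step 5: By induction, 6^n > 0 for all positive integers n

Step 5 concludes the proof by induction, but no base case was ever established. A valid induction proof requires: (1) a base case proving 6^1 > 0, and (2) an inductive step showing IF 6^k > 0 THEN 6^(k+1) > 0. Steps 2-4 correctly establish the inductive step, but without the base case the conclusion in step 5 does not follow.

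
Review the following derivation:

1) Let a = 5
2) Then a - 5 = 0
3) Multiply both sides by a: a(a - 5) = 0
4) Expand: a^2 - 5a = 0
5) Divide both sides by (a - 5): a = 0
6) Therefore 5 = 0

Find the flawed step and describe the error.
Step 5: Divide both sides by (a - 5): a = 0

Step 5 divides both sides by (a - 5). However, since a = 5, we have (a - 5) = 0. Division by zero is undefined, making this step invalid.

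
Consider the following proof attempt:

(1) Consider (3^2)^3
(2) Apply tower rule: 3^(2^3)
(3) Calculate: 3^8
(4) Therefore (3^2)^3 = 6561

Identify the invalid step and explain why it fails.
Step 2: Apply tower rule: 3^(2^3)

Step 2 incorrectly states that (a^b)^c = a^(b^c). The correct rule is (a^b)^c = a^(b×c). The actual value is (3^2)^3 = 3^6 = 729, not 3^8 = 6561.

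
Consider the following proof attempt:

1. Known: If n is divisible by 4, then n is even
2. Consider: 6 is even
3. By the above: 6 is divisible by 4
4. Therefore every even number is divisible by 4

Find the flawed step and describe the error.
Step 3: By the above: 6 is divisible by 4

Step 3 commits the fallacy of affirming the consequent. The known fact 'divisible by 4 → even' does NOT imply 'even → divisible by 4'. That would be the converse, which is false. For example, 6 is even but 6 ÷ 4 = 1.50, which is not an integer.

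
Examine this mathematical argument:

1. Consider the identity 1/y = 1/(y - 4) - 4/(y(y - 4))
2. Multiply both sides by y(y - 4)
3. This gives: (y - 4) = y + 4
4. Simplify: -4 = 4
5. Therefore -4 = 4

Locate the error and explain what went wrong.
Step 3: This gives: (y - 4) = y + 4

Step 3 makes a sign error when clearing denominators. Multiplying -4/(y(y - 4)) by y(y - 4) gives -4, not +4. The correct result is (y - 4) = y - 4, which is trivially true, not (y - 4) = y + 4. (Step 1 is a valid identity: 1/(y - 4) - 4/(y(y - 4)) = (y - 4)/(y(y - 4)) = 1/y.)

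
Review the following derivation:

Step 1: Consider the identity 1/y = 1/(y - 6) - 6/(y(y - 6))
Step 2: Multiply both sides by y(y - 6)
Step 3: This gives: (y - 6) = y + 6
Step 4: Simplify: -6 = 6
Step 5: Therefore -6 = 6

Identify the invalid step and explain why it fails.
Step 3: This gives: (y - 6) = y + 6

Step 3 makes a sign error when clearing denominators. Multiplying -6/(y(y - 6)) by y(y - 6) gives -6, not +6. The correct result is (y - 6) = y - 6, which is trivially true, not (y - 6) = y + 6. (Step 1 is a valid identity: 1/(y - 6) - 6/(y(y - 6)) = (y - 6)/(y(y - 6)) = 1/y.)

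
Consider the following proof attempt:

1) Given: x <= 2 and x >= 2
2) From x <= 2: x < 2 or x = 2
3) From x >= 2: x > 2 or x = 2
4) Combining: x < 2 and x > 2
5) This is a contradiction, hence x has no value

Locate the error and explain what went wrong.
Step 4: Combining: x < 2 and x > 2

Step 4 incorrectly combines the conditions. From x <= 2 and x >= 2, the intersection is x = 2. The error treats the 'or' cases as 'and' requirements. The correct conclusion is that x = 2 is the unique solution, not that no solution exists.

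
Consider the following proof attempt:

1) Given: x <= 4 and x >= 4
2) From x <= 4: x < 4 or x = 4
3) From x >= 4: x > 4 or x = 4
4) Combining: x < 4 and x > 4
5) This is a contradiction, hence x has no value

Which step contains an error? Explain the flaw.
Step 4: Combining: x < 4 and x > 4

Step 4 incorrectly combines the conditions. From x <= 4 and x >= 4, the intersection is x = 4. The error treats the 'or' cases as 'and' requirements. The correct conclusion is that x = 4 is the unique solution, not that no solution exists.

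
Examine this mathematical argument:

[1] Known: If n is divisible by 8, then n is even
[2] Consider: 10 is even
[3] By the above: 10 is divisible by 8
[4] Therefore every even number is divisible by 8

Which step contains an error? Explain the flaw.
Step 3: By the above: 10 is divisible by 8

Step 3 commits the fallacy of affirming the consequent. The known fact 'divisible by 8 → even' does NOT imply 'even → divisible by 8'. That would be the converse, which is false. For example, 10 is even but 10 ÷ 8 = 1.25, which is not an integer.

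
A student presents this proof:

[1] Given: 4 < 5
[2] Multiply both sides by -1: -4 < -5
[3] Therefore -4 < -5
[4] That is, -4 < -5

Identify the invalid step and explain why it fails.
Step 2: Multiply both sides by -1: -4 < -5

Step 2 multiplies both sides by -1 but fails to reverse the inequality sign. When multiplying (or dividing) an inequality by a negative number, the direction must be reversed. Since 4 < 5, we should get -4 > -5, i.e., -4 > -5.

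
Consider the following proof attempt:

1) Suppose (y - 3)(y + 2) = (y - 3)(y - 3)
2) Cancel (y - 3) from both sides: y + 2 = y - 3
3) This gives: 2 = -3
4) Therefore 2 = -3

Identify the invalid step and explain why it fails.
Step 2: Cancel (y - 3) from both sides: y + 2 = y - 3

Step 2 cancels (y - 3) from both sides. This is only valid if (y - 3) ≠ 0, i.e., y ≠ 3. When y = 3, both sides equal zero regardless of the other factors. The correct approach requires considering y = 3 as a separate case.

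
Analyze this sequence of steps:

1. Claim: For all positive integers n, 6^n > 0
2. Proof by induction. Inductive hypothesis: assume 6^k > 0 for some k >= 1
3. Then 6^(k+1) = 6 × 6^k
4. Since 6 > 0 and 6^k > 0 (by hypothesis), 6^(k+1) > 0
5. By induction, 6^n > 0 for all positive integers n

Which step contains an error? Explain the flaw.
Step 5: By induction, 6^n > 0 for all positive integers n

Step 5 concludes the proof by induction, but no base case was ever established. A valid induction proof requires: (1) a base case proving 6^1 > 0, and (2) an inductive step showing IF 6^k > 0 THEN 6^(k+1) > 0. Steps 2-4 correctly establish the inductive step, but without the base case the conclusion in step 5 does not follow.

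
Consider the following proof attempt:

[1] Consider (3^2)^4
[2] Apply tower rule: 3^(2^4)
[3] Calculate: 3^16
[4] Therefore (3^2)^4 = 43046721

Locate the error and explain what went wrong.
Step 2: Apply tower rule: 3^(2^4)

Step 2 incorrectly states that (a^b)^c = a^(b^c). The correct rule is (a^b)^c = a^(b×c). The actual value is (3^2)^4 = 3^8 = 6561, not 3^16 = 43046721.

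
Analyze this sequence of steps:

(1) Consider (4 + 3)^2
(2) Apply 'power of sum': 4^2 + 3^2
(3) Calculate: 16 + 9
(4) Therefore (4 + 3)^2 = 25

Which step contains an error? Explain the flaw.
Step 2: Apply 'power of sum': 4^2 + 3^2

Step 2 incorrectly applies a non-existent rule '(a+b)^n = a^n + b^n'. This is false in general. The correct expansion uses the binomial theorem. The actual value is (4 + 3)^2 = 7^2 = 49, not 25.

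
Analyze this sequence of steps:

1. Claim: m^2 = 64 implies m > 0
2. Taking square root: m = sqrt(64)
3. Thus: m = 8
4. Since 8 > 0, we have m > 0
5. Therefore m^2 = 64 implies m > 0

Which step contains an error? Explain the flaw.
Step 2: Taking square root: m = sqrt(64)

Step 2 takes the square root and assumes the positive root only. The equation m^2 = 64 actually has two solutions: m = 8 and m = -8. The proof silently assumes m > 0 without justification, then uses this assumption to conclude m > 0, which is circular. The counterexample m = -8 shows the claim is false.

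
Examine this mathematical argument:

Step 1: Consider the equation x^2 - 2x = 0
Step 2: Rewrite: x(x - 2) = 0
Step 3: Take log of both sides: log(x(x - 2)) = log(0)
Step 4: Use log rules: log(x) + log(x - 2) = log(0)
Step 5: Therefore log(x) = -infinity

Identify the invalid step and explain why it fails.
Step 3: Take log of both sides: log(x(x - 2)) = log(0)

Step 3 takes the logarithm of both sides, resulting in log(0) on the right side. The logarithm is only defined for positive numbers; log(0) is undefined (approaches negative infinity). This operation is invalid.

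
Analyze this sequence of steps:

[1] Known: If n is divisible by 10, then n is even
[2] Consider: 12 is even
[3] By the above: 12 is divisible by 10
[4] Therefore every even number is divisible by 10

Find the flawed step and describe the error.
Step 3: By the above: 12 is divisible by 10

Step 3 commits the fallacy of affirming the consequent. The known fact 'divisible by 10 → even' does NOT imply 'even → divisible by 10'. That would be the converse, which is false. For example, 12 is even but 12 ÷ 10 = 1.20, which is not an integer.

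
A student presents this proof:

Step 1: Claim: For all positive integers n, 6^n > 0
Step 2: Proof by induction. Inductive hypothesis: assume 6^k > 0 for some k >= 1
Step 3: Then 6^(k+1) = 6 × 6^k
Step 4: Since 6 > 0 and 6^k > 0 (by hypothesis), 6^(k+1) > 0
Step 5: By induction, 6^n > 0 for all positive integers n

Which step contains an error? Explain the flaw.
Step 5: By induction, 6^n > 0 for all positive integers n

Step 5 concludes the proof by induction, but no base case was ever established. A valid induction proof requires: (1) a base case proving 6^1 > 0, and (2) an inductive step showing IF 6^k > 0 THEN 6^(k+1) > 0. Steps 2-4 correctly establish the inductive step, but without the base case the conclusion in step 5 does not follow.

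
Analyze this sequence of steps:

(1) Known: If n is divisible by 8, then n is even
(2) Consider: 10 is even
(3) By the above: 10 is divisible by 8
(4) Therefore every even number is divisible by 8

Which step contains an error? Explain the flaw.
Step 3: By the above: 10 is divisible by 8

Step 3 commits the fallacy of affirming the consequent. The known fact 'divisible by 8 → even' does NOT imply 'even → divisible by 8'. That would be the converse, which is false. For example, 10 is even but 10 ÷ 8 = 1.25, which is not an integer.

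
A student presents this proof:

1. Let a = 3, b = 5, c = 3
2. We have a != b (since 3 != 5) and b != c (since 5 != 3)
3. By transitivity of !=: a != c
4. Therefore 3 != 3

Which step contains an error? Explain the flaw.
Step 3: By transitivity of !=: a != c

Step 3 incorrectly applies transitivity to the '!=' relation. Transitivity states: if a R b and b R c, then a R c. However, '!=' is not transitive. Counterexample: 3 != 5 and 5 != 3, but 3 = 3 (both equal 3). Transitivity holds for relations like <, <=, =, but not for !=.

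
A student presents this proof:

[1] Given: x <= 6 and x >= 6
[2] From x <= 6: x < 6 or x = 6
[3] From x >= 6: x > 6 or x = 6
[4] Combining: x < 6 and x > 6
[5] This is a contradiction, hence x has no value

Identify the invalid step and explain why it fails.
Step 4: Combining: x < 6 and x > 6

Step 4 incorrectly combines the conditions. From x <= 6 and x >= 6, the intersection is x = 6. The error treats the 'or' cases as 'and' requirements. The correct conclusion is that x = 6 is the unique solution, not that no solution exists.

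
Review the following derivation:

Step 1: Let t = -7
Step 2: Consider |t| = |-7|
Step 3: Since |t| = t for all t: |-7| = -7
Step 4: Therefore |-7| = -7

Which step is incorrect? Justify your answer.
Step 3: Since |t| = t for all t: |-7| = -7

Step 3 incorrectly states that |t| = t for all t. The correct definition is |t| = t when t >= 0, and |t| = -t when t < 0. Since -7 < 0, we have |-7| = -(-7) = 7, not -7.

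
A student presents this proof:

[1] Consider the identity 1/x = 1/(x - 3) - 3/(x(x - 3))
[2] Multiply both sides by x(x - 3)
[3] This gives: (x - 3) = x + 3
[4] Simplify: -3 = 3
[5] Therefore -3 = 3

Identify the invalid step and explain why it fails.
Step 3: This gives: (x - 3) = x + 3

Step 3 makes a sign error when clearing denominators. Multiplying -3/(x(x - 3)) by x(x - 3) gives -3, not +3. The correct result is (x - 3) = x - 3, which is trivially true, not (x - 3) = x + 3. (Step 1 is a valid identity: 1/(x - 3) - 3/(x(x - 3)) = (x - 3)/(x(x - 3)) = 1/x.)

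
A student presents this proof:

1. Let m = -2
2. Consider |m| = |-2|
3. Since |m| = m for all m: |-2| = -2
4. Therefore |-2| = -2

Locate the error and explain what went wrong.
Step 3: Since |m| = m for all m: |-2| = -2

Step 3 incorrectly states that |m| = m for all m. The correct definition is |m| = m when m >= 0, and |m| = -m when m < 0. Since -2 < 0, we have |-2| = -(-2) = 2, not -2.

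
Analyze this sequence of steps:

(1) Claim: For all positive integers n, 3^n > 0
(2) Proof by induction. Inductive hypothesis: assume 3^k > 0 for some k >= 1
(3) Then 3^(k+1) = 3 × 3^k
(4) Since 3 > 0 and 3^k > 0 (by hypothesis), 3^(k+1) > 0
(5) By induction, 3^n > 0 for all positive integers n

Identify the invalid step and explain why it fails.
Step 5: By induction, 3^n > 0 for all positive integers n

Step 5 concludes the proof by induction, but no base case was ever established. A valid induction proof requires: (1) a base case proving 3^1 > 0, and (2) an inductive step showing IF 3^k > 0 THEN 3^(k+1) > 0. Steps 2-4 correctly establish the inductive step, but without the base case the conclusion in step 5 does not follow.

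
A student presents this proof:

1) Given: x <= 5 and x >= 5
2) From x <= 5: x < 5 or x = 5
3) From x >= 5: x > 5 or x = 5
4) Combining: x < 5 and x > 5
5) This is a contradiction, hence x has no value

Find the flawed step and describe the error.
Step 4: Combining: x < 5 and x > 5

Step 4 incorrectly combines the conditions. From x <= 5 and x >= 5, the intersection is x = 5. The error treats the 'or' cases as 'and' requirements. The correct conclusion is that x = 5 is the unique solution, not that no solution exists.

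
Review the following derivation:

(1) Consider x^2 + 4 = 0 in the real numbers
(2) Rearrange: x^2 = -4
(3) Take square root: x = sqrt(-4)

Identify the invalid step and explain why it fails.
Step 3: Take square root: x = sqrt(-4)

Step 3 takes the square root of -4, which is negative. In the real number system, the square root of a negative number is undefined. The equation x^2 + 4 = 0 has no real solutions. Square roots of negative numbers only exist in the complex numbers.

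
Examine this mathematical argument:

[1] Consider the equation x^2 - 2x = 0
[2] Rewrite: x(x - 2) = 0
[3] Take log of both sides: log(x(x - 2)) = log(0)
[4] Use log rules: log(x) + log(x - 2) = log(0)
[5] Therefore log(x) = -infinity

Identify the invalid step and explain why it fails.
Step 3: Take log of both sides: log(x(x - 2)) = log(0)

Step 3 takes the logarithm of both sides, resulting in log(0) on the right side. The logarithm is only defined for positive numbers; log(0) is undefined (approaches negative infinity). This operation is invalid.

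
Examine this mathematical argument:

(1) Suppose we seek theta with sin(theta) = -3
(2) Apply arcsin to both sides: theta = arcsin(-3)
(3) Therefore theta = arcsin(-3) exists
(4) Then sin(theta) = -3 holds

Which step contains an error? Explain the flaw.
Step 2: Apply arcsin to both sides: theta = arcsin(-3)

Step 2 applies arcsin to -3. However, arcsin(x) is only defined for x in [-1, 1] because sin(theta) can only produce values in that range. Since |-3| > 1, arcsin(-3) is undefined. There is no angle whose sine equals -3.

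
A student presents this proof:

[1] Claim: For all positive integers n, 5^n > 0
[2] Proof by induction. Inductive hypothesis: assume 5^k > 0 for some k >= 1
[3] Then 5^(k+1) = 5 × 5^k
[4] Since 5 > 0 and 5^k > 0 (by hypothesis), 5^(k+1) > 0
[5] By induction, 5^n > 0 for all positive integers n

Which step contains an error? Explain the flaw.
Step 5: By induction, 5^n > 0 for all positive integers n

Step 5 concludes the proof by induction, but no base case was ever established. A valid induction proof requires: (1) a base case proving 5^1 > 0, and (2) an inductive step showing IF 5^k > 0 THEN 5^(k+1) > 0. Steps 2-4 correctly establish the inductive step, but without the base case the conclusion in step 5 does not follow.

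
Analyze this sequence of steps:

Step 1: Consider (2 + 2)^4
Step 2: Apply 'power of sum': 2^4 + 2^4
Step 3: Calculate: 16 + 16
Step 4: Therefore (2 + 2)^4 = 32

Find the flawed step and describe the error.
Step 2: Apply 'power of sum': 2^4 + 2^4

Step 2 incorrectly applies a non-existent rule '(a+b)^n = a^n + b^n'. This is false in general. The correct expansion uses the binomial theorem. The actual value is (2 + 2)^4 = 4^4 = 256, not 32.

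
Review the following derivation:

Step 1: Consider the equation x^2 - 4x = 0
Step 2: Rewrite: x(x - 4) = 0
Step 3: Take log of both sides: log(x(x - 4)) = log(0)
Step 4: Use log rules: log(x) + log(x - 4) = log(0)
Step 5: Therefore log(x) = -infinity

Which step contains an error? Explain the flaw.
Step 3: Take log of both sides: log(x(x - 4)) = log(0)

Step 3 takes the logarithm of both sides, resulting in log(0) on the right side. The logarithm is only defined for positive numbers; log(0) is undefined (approaches negative infinity). This operation is invalid.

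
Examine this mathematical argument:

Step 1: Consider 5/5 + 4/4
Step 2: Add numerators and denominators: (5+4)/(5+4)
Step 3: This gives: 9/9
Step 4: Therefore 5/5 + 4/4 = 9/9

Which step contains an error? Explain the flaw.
Step 2: Add numerators and denominators: (5+4)/(5+4)

Step 2 incorrectly adds fractions by separately adding numerators and denominators. This is wrong. The correct method requires a common denominator: 5/5 + 4/4 = (5×4 + 4×5)/(5×4) = 40/20 = 2. The method used gives 9/9, which is different.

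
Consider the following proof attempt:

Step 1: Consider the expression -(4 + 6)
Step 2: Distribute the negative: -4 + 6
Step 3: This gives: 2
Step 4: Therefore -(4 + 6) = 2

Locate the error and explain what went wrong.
Step 2: Distribute the negative: -4 + 6

Step 2 incorrectly distributes the negative sign. The correct distribution is -(4 + 6) = -4 - 6 = -10. The negative must be applied to both terms, not just the first. The error treats -(4 + 6) as -4 + 6, which equals 2 instead of -10.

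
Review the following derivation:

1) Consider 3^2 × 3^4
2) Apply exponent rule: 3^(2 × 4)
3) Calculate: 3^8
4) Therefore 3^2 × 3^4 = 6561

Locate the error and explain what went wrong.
Step 2: Apply exponent rule: 3^(2 × 4)

Step 2 incorrectly states that a^b × a^c = a^(b×c). The correct rule is a^b × a^c = a^(b+c). The actual value is 3^2 × 3^4 = 3^6 = 729, not 3^8 = 6561.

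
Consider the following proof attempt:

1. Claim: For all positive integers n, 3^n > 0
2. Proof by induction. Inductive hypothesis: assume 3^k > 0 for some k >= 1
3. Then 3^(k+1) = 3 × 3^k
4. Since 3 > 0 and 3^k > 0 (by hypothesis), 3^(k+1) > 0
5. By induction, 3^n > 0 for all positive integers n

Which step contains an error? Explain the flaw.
Step 5: By induction, 3^n > 0 for all positive integers n

Step 5 concludes the proof by induction, but no base case was ever established. A valid induction proof requires: (1) a base case proving 3^1 > 0, and (2) an inductive step showing IF 3^k > 0 THEN 3^(k+1) > 0. Steps 2-4 correctly establish the inductive step, but without the base case the conclusion in step 5 does not follow.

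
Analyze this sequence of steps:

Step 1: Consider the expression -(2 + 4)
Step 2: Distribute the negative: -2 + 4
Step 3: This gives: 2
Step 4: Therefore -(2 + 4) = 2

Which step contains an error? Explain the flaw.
Step 2: Distribute the negative: -2 + 4

Step 2 incorrectly distributes the negative sign. The correct distribution is -(2 + 4) = -2 - 4 = -6. The negative must be applied to both terms, not just the first. The error treats -(2 + 4) as -2 + 4, which equals 2 instead of -6.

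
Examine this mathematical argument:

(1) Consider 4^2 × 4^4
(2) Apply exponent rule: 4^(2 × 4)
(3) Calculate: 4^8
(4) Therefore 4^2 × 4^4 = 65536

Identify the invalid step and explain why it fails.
Step 2: Apply exponent rule: 4^(2 × 4)

Step 2 incorrectly states that a^b × a^c = a^(b×c). The correct rule is a^b × a^c = a^(b+c). The actual value is 4^2 × 4^4 = 4^6 = 4096, not 4^8 = 65536.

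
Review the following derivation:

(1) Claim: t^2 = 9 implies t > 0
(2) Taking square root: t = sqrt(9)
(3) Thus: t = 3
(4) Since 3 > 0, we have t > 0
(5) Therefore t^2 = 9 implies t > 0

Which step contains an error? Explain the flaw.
Step 2: Taking square root: t = sqrt(9)

Step 2 takes the square root and assumes the positive root only. The equation t^2 = 9 actually has two solutions: t = 3 and t = -3. The proof silently assumes t > 0 without justification, then uses this assumption to conclude t > 0, which is circular. The counterexample t = -3 shows the claim is false.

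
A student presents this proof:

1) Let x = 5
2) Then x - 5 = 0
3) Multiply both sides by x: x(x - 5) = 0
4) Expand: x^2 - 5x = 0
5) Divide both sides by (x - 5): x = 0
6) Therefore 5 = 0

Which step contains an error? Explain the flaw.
Step 5: Divide both sides by (x - 5): x = 0

Step 5 divides both sides by (x - 5). However, since x = 5, we have (x - 5) = 0. Division by zero is undefined, making this step invalid.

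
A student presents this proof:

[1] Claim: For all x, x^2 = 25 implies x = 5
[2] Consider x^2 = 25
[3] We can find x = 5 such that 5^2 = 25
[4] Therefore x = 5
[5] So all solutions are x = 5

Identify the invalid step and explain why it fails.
Step 4: Therefore x = 5

Step 4 incorrectly concludes that x = 5 is the only solution. The proof shows that x = 5 is A solution (existence), but does not show it is the ONLY solution (uniqueness). In fact, x = -5 is also a solution since (-5)^2 = 25. Finding one solution doesn't prove there are no others.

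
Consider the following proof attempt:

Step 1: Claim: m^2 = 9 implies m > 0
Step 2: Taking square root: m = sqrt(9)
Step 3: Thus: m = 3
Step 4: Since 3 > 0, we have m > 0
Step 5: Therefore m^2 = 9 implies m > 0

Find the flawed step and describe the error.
Step 2: Taking square root: m = sqrt(9)

Step 2 takes the square root and assumes the positive root only. The equation m^2 = 9 actually has two solutions: m = 3 and m = -3. The proof silently assumes m > 0 without justification, then uses this assumption to conclude m > 0, which is circular. The counterexample m = -3 shows the claim is false.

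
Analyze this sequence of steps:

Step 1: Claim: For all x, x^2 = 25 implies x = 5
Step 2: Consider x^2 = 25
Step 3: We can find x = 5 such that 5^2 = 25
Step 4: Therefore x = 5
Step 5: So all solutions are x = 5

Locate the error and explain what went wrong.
Step 4: Therefore x = 5

Step 4 incorrectly concludes that x = 5 is the only solution. The proof shows that x = 5 is A solution (existence), but does not show it is the ONLY solution (uniqueness). In fact, x = -5 is also a solution since (-5)^2 = 25. Finding one solution doesn't prove there are no others.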